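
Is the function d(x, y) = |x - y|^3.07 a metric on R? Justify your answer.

No. d(x,y) = |x-y|^3.07 fails the triangle inequality since p = 3.07 > 1. Counterexample: x = -4, y = 1, z = 5. d(x,z) = |-4 - 5|^3.07 = 9^3.07 ≈ 850.2067, but d(x,y) + d(y,z) = 5^3.07 + 4^3.07 ≈ 139.9065 + 70.5219 = 210.4284. Since 850.2067 > 210.4284, the triangle inequality is violated.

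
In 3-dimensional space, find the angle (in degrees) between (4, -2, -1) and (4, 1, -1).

With u = (4, -2, -1), v = (4, 1, -1):
u·v = 4·4 + (-2)·1 + (-1)·(-1) = 16 + (-2) + 1 = 15.
|u| = √(4² + (-2)² + (-1)²) = √21, |v| = √(4² + 1² + (-1)²) = √18, so |u||v| = √(21·18) = √378.
cos θ = (u·v)/(|u||v|) = 15/√378 ≈ 0.771517
θ = arccos(0.771517) ≈ 39.51°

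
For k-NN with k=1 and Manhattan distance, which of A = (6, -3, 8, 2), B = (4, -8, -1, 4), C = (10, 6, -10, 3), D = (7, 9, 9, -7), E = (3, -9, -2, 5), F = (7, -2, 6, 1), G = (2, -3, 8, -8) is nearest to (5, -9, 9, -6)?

Distances: d(A) = 16, d(B) = 22, d(C) = 48, d(D) = 21, d(E) = 24, d(F) = 19, d(G) = 12. Nearest: G = (2, -3, 8, -8) with distance 12.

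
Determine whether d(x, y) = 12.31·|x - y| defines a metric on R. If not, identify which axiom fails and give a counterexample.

Yes. Since |x - y| is a metric on R and 12.31 > 0, the positive scalar multiple 12.31·|x - y| is also a metric: scaling by a positive constant preserves non-negativity, identity (d=0 ⟺ |x-y|=0 ⟺ x=y), symmetry, and the triangle inequality.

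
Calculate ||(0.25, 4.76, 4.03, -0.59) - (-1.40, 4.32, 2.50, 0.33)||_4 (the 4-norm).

(Σ|x_i - y_i|^4)^(1/4) = (|0.25 - (-1.4)|^4 + |4.76 - 4.32|^4 + |4.03 - 2.5|^4 + |-0.59 - 0.33|^4)^(1/4)
= (1.65^4 + 0.44^4 + 1.53^4 + 0.92^4)^(1/4) ≈ (7.412 + 0.0375 + 5.4798 + 0.7164)^(1/4) = (13.6457)^(1/4) ≈ 1.922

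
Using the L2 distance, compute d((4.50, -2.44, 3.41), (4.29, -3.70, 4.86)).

(Σ|x_i - y_i|^2)^(1/2) = (|4.5 - 4.29|^2 + |-2.44 - (-3.7)|^2 + |3.41 - 4.86|^2)^(1/2)
= (0.21^2 + 1.26^2 + 1.45^2)^(1/2) = (0.0441 + 1.5876 + 2.1025)^(1/2) = (3.7342)^(1/2) ≈ 1.9324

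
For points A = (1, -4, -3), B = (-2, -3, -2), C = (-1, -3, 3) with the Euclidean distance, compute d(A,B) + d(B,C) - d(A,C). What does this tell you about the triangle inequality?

d(A,B) = √(3² + 1² + 1²) = √11 ≈ 3.3166, d(B,C) = √(1² + 0² + 5²) = √26 ≈ 5.099, d(A,C) = √(2² + 1² + 6²) = √41 ≈ 6.4031.
d(A,B) + d(B,C) - d(A,C) = 3.3166 + 5.099 - 6.4031 = 8.4156 - 6.4031 = 2.0125 (to 4 decimal places). This is ≥ 0, so the triangle inequality holds for these points.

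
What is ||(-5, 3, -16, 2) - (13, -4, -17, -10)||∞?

max(|x_i - y_i|) = max(|-5 - 13|, |3 - (-4)|, |-16 - (-17)|, |2 - (-10)|) = max(18, 7, 1, 12) = 18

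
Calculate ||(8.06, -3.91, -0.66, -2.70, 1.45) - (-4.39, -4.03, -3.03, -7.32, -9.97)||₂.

√(Σ(x_i - y_i)²) = √((8.06 - (-4.39))² + (-3.91 - (-4.03))² + (-0.66 - (-3.03))² + (-2.7 - (-7.32))² + (1.45 - (-9.97))²)
= √(12.45² + 0.12² + 2.37² + 4.62² + 11.42²) = √(155.0025 + 0.0144 + 5.6169 + 21.3444 + 130.4164) = √312.3946 ≈ 17.6747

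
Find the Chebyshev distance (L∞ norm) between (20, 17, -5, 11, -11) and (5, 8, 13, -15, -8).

max(|x_i - y_i|) = max(|20 - 5|, |17 - 8|, |-5 - 13|, |11 - (-15)|, |-11 - (-8)|) = max(15, 9, 18, 26, 3) = 26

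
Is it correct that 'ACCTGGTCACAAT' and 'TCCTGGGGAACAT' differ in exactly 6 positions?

Differing positions: 1, 7, 8, 10, 11. Hamming distance = 5, so the claim that d_H = 6 is false.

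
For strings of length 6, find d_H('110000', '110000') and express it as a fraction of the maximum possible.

Differing positions: none. Hamming distance = 0. The maximum possible Hamming distance for length-6 strings is 6, so d_H/6 = 0/6 = 0.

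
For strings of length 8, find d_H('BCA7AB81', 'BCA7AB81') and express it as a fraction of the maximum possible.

Differing positions: none. Hamming distance = 0. The maximum possible Hamming distance for length-8 strings is 8, so d_H/8 = 0/8 = 0.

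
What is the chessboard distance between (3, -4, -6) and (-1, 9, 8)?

max(|x_i - y_i|) = max(|3 - (-1)|, |-4 - 9|, |-6 - 8|) = max(4, 13, 14) = 14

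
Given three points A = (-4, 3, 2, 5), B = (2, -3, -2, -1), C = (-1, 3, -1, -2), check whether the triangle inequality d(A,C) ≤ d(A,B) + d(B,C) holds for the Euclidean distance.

d(A,B) = √(6² + 6² + 4² + 6²) = √124 ≈ 11.1355, d(B,C) = √(3² + 6² + 1² + 1²) = √47 ≈ 6.8557, d(A,C) = √(3² + 0² + 3² + 7²) = √67 ≈ 8.1854.
d(A,C) ≈ 8.1854 ≤ 11.1355 + 6.8557 = 17.9912. Triangle inequality is satisfied.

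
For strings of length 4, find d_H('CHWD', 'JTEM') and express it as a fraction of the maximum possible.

Differing positions: 1, 2, 3, 4. Hamming distance = 4. The maximum possible Hamming distance for length-4 strings is 4, so d_H/4 = 4/4 = 1.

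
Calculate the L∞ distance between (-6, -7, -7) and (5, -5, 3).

max(|x_i - y_i|) = max(|-6 - 5|, |-7 - (-5)|, |-7 - 3|) = max(11, 2, 10) = 11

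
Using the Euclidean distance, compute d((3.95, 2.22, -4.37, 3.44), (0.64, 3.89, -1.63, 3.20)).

(Σ|x_i - y_i|^2)^(1/2) = (|3.95 - 0.64|^2 + |2.22 - 3.89|^2 + |-4.37 - (-1.63)|^2 + |3.44 - 3.2|^2)^(1/2)
= (3.31^2 + 1.67^2 + 2.74^2 + 0.24^2)^(1/2) = (10.9561 + 2.7889 + 7.5076 + 0.0576)^(1/2) = (21.3102)^(1/2) ≈ 4.6163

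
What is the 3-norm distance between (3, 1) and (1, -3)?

(Σ|x_i - y_i|^3)^(1/3) = (|3 - 1|^3 + |1 - (-3)|^3)^(1/3)
= (2^3 + 4^3)^(1/3) = (8 + 64)^(1/3) = (72)^(1/3) ≈ 4.1602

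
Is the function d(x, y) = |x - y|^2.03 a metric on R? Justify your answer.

No. d(x,y) = |x-y|^2.03 fails the triangle inequality since p = 2.03 > 1. Counterexample: x = -4, y = 8, z = 15. d(x,z) = |-4 - 15|^2.03 = 19^2.03 ≈ 394.3391, but d(x,y) + d(y,z) = 12^2.03 + 7^2.03 ≈ 155.1451 + 51.9456 = 207.0907. Since 394.3391 > 207.0907, the triangle inequality is violated.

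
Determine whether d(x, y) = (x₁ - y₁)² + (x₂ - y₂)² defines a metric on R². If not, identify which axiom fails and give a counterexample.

No. The squared Euclidean distance fails the triangle inequality. Counterexample: x = (0, 0), y = (2, 2), z = (4, 4). d(x,z) = 4² + 4² = 32, but d(x,y) + d(y,z) = (2² + 2²) + (2² + 2²) = 8 + 8 = 16. Since 32 > 16, the triangle inequality is violated. (Note: √d, the ordinary Euclidean distance, IS a metric.)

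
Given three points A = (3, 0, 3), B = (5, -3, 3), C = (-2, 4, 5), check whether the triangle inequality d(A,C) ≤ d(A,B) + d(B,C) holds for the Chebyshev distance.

d(A,B) = max(2, 3, 0) = 3, d(B,C) = max(7, 7, 2) = 7, d(A,C) = max(5, 4, 2) = 5.
d(A,C) = 5 ≤ 3 + 7 = 10. Triangle inequality is satisfied.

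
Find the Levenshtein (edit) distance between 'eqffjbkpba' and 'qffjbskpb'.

Let D[i][j] be the edit distance between the first i characters of 'eqffjbkpba' and the first j characters of 'qffjbskpb', with D[i][0] = i, D[0][j] = j, and D[i][j] = D[i-1][j-1] if the characters match, else 1 + min(D[i-1][j], D[i][j-1], D[i-1][j-1]). Filling the table (rows: prefixes of 'eqffjbkpba', columns: prefixes of 'qffjbskpb'):
     ε  q  f  f  j  b  s  k  p  b
  ε  0  1  2  3  4  5  6  7  8  9
  e  1  1  2  3  4  5  6  7  8  9
  q  2  1  2  3  4  5  6  7  8  9
  f  3  2  1  2  3  4  5  6  7  8
  f  4  3  2  1  2  3  4  5  6  7
  j  5  4  3  2  1  2  3  4  5  6
  b  6  5  4  3  2  1  2  3  4  5
  k  7  6  5  4  3  2  2  2  3  4
  p  8  7  6  5  4  3  3  3  2  3
  b  9  8  7  6  5  4  4  4  3  2
  a 10  9  8  7  6  5  5  5  4  3
The bottom-right entry gives D[10][9] = 3, so no sequence of fewer than 3 edits works. Backtracking through the table gives one optimal edit sequence (3 edits):
  eqffjbkpba → qffjbkpba (del e @1)
  qffjbkpba → qffjbskpba (ins s @6)
  qffjbskpba → qffjbskpb (del a @10)
Edit distance = 3.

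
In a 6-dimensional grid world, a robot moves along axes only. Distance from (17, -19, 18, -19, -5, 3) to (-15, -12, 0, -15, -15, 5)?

Σ|x_i - y_i| = |17 - (-15)| + |-19 - (-12)| + |18 - 0| + |-19 - (-15)| + |-5 - (-15)| + |3 - 5| = 32 + 7 + 18 + 4 + 10 + 2 = 73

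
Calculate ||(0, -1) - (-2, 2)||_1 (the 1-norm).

Σ|x_i - y_i| = |0 - (-2)| + |-1 - 2| = 2 + 3 = 5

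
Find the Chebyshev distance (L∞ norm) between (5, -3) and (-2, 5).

max(|x_i - y_i|) = max(|5 - (-2)|, |-3 - 5|) = max(7, 8) = 8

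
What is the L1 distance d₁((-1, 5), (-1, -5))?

Σ|x_i - y_i| = |-1 - (-1)| + |5 - (-5)| = 0 + 10 = 10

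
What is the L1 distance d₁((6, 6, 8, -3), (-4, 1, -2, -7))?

Σ|x_i - y_i| = |6 - (-4)| + |6 - 1| + |8 - (-2)| + |-3 - (-7)| = 10 + 5 + 10 + 4 = 29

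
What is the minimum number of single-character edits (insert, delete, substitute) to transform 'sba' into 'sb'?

Let D[i][j] be the edit distance between the first i characters of 'sba' and the first j characters of 'sb', with D[i][0] = i, D[0][j] = j, and D[i][j] = D[i-1][j-1] if the characters match, else 1 + min(D[i-1][j], D[i][j-1], D[i-1][j-1]). Filling the table (rows: prefixes of 'sba', columns: prefixes of 'sb'):
     ε  s  b
  ε  0  1  2
  s  1  0  1
  b  2  1  0
  a  3  2  1
The bottom-right entry gives D[3][2] = 1, so no sequence of fewer than 1 edit works. Backtracking through the table gives one optimal edit sequence (1 edit):
  sba → sb (del a @3)
Edit distance = 1.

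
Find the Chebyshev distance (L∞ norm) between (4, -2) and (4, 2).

max(|x_i - y_i|) = max(|4 - 4|, |-2 - 2|) = max(0, 4) = 4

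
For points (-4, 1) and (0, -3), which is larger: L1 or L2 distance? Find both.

L1 = |-4 - 0| + |1 - (-3)| = 4 + 4 = 8
L2 = √(4² + 4²) = √32 ≈ 5.6569
L1 ≥ L2 always (equality iff movement is along one axis); L1 > L2 here.
Ratio L1/L2 = 8/√32 ≈ 1.4142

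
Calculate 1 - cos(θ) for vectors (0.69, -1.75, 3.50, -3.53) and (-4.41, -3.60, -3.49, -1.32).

With u = (0.69, -1.75, 3.50, -3.53), v = (-4.41, -3.60, -3.49, -1.32):
u·v = 0.69·(-4.41) + (-1.75)·(-3.6) + 3.5·(-3.49) + (-3.53)·(-1.32) = (-3.0429) + 6.3 + (-12.215) + 4.6596 = -4.2983.
|u| = √(0.69² + (-1.75)² + 3.5² + (-3.53)²) = √(0.4761 + 3.0625 + 12.25 + 12.4609) = √28.2495, |v| = √((-4.41)² + (-3.6)² + (-3.49)² + (-1.32)²) = √(19.4481 + 12.96 + 12.1801 + 1.7424) = √46.3306.
cos θ = (u·v)/(|u||v|) = -4.2983/(√28.2495·√46.3306) ≈ -0.1188
Cosine distance = 1 - cos θ ≈ 1 - (-0.1188) = 1.1188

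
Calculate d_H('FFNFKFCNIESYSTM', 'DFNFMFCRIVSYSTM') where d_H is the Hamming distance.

Differing positions: 1, 5, 8, 10. Hamming distance = 4.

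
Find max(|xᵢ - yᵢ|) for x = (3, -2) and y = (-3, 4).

max(|x_i - y_i|) = max(|3 - (-3)|, |-2 - 4|) = max(6, 6) = 6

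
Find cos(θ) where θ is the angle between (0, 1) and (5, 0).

With u = (0, 1), v = (5, 0):
u·v = 0·5 + 1·0 = 0 + 0 = 0.
|u| = √(0² + 1²) = √1, |v| = √(5² + 0²) = √25, so |u||v| = √(1·25) = √25 = 5.
cos θ = (u·v)/(|u||v|) = 0/5 = 0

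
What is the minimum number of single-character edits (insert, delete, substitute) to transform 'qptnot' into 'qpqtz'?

Let D[i][j] be the edit distance between the first i characters of 'qptnot' and the first j characters of 'qpqtz', with D[i][0] = i, D[0][j] = j, and D[i][j] = D[i-1][j-1] if the characters match, else 1 + min(D[i-1][j], D[i][j-1], D[i-1][j-1]). Filling the table (rows: prefixes of 'qptnot', columns: prefixes of 'qpqtz'):
     ε  q  p  q  t  z
  ε  0  1  2  3  4  5
  q  1  0  1  2  3  4
  p  2  1  0  1  2  3
  t  3  2  1  1  1  2
  n  4  3  2  2  2  2
  o  5  4  3  3  3  3
  t  6  5  4  4  3  4
The bottom-right entry gives D[6][5] = 4, so no sequence of fewer than 4 edits works. Backtracking through the table gives one optimal edit sequence (4 edits):
  qptnot → qpnot (del t @3)
  qpnot → qpqot (sub n→q @3)
  qpqot → qpqtt (sub o→t @4)
  qpqtt → qpqtz (sub t→z @5)
Edit distance = 4.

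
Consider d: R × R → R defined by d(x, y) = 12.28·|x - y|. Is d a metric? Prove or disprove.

Yes. Since |x - y| is a metric on R and 12.28 > 0, the positive scalar multiple 12.28·|x - y| is also a metric: scaling by a positive constant preserves non-negativity, identity (d=0 ⟺ |x-y|=0 ⟺ x=y), symmetry, and the triangle inequality.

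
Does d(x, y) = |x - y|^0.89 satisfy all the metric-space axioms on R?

Yes. With 0 < p = 0.89 ≤ 1, d(x,y) = |x-y|^0.89 is a metric on R. Non-negativity and symmetry are immediate; |x-y|^0.89 = 0 ⟺ |x-y| = 0 ⟺ x = y. For the triangle inequality, the function t ↦ t^0.89 is subadditive on [0,∞) when p ≤ 1, so |x-z|^0.89 ≤ (|x-y| + |y-z|)^0.89 ≤ |x-y|^0.89 + |y-z|^0.89.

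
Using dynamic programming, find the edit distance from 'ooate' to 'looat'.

Let D[i][j] be the edit distance between the first i characters of 'ooate' and the first j characters of 'looat', with D[i][0] = i, D[0][j] = j, and D[i][j] = D[i-1][j-1] if the characters match, else 1 + min(D[i-1][j], D[i][j-1], D[i-1][j-1]). Filling the table (rows: prefixes of 'ooate', columns: prefixes of 'looat'):
     ε  l  o  o  a  t
  ε  0  1  2  3  4  5
  o  1  1  1  2  3  4
  o  2  2  1  1  2  3
  a  3  3  2  2  1  2
  t  4  4  3  3  2  1
  e  5  5  4  4  3  2
The bottom-right entry gives D[5][5] = 2, so no sequence of fewer than 2 edits works. Backtracking through the table gives one optimal edit sequence (2 edits):
  ooate → looate (ins l @1)
  looate → looat (del e @6)
Edit distance = 2.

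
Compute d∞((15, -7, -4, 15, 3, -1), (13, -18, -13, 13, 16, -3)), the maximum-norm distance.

max(|x_i - y_i|) = max(|15 - 13|, |-7 - (-18)|, |-4 - (-13)|, |15 - 13|, |3 - 16|, |-1 - (-3)|) = max(2, 11, 9, 2, 13, 2) = 13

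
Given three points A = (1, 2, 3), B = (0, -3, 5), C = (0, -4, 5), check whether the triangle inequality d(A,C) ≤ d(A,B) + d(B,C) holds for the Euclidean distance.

d(A,B) = √(1² + 5² + 2²) = √30 ≈ 5.4772, d(B,C) = √(0² + 1² + 0²) = √1 = 1, d(A,C) = √(1² + 6² + 2²) = √41 ≈ 6.4031.
d(A,C) ≈ 6.4031 ≤ 5.4772 + 1 = 6.4772. Triangle inequality is satisfied.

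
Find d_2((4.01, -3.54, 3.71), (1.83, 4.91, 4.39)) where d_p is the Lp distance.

(Σ|x_i - y_i|^2)^(1/2) = (|4.01 - 1.83|^2 + |-3.54 - 4.91|^2 + |3.71 - 4.39|^2)^(1/2)
= (2.18^2 + 8.45^2 + 0.68^2)^(1/2) = (4.7524 + 71.4025 + 0.4624)^(1/2) = (76.6173)^(1/2) ≈ 8.7531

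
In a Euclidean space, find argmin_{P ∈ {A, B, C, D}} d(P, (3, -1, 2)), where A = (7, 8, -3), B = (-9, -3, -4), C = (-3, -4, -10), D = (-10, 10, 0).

Distances: d(A) ≈ 11.0454, d(B) ≈ 13.5647, d(C) ≈ 13.7477, d(D) ≈ 17.1464. Nearest: A = (7, 8, -3) with distance 11.0454.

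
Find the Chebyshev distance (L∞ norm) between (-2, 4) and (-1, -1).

max(|x_i - y_i|) = max(|-2 - (-1)|, |4 - (-1)|) = max(1, 5) = 5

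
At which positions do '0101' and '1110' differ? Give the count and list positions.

Differing positions: 1, 3, 4. Hamming distance = 3.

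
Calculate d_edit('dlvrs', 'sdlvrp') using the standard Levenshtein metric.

Let D[i][j] be the edit distance between the first i characters of 'dlvrs' and the first j characters of 'sdlvrp', with D[i][0] = i, D[0][j] = j, and D[i][j] = D[i-1][j-1] if the characters match, else 1 + min(D[i-1][j], D[i][j-1], D[i-1][j-1]). Filling the table (rows: prefixes of 'dlvrs', columns: prefixes of 'sdlvrp'):
     ε  s  d  l  v  r  p
  ε  0  1  2  3  4  5  6
  d  1  1  1  2  3  4  5
  l  2  2  2  1  2  3  4
  v  3  3  3  2  1  2  3
  r  4  4  4  3  2  1  2
  s  5  4  5  4  3  2  2
The bottom-right entry gives D[5][6] = 2, so no sequence of fewer than 2 edits works. Backtracking through the table gives one optimal edit sequence (2 edits):
  dlvrs → sdlvrs (ins s @1)
  sdlvrs → sdlvrp (sub s→p @6)
Edit distance = 2.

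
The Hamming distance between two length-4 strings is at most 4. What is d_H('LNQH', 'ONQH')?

Differing positions: 1. Hamming distance = 1. The maximum possible Hamming distance for length-4 strings is 4, so d_H/4 = 1/4 = 0.25.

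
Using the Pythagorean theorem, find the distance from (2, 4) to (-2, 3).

√(Σ(x_i - y_i)²) = √((2 - (-2))² + (4 - 3)²)
= √(4² + 1²) = √(16 + 1) = √17 ≈ 4.1231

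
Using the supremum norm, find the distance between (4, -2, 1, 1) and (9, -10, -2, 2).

max(|x_i - y_i|) = max(|4 - 9|, |-2 - (-10)|, |1 - (-2)|, |1 - 2|) = max(5, 8, 3, 1) = 8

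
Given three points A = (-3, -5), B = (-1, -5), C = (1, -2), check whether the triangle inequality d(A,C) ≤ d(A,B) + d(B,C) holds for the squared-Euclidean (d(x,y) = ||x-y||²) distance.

d(A,B) = 2² + 0² = 4, d(B,C) = 2² + 3² = 13, d(A,C) = 4² + 3² = 25.
d(A,C) = 25 > 4 + 13 = 17. Triangle inequality is VIOLATED. (Squared-Euclidean is not a metric — this is a counterexample.)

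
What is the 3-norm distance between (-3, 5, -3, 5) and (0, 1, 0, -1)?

(Σ|x_i - y_i|^3)^(1/3) = (|-3 - 0|^3 + |5 - 1|^3 + |-3 - 0|^3 + |5 - (-1)|^3)^(1/3)
= (3^3 + 4^3 + 3^3 + 6^3)^(1/3) = (27 + 64 + 27 + 216)^(1/3) = (334)^(1/3) ≈ 6.9382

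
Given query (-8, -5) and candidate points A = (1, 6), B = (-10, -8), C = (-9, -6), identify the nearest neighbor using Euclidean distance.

Distances: d(A) ≈ 14.2127, d(B) ≈ 3.6056, d(C) ≈ 1.4142. Nearest: C = (-9, -6) with distance 1.4142.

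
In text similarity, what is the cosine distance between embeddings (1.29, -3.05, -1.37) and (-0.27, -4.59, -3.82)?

With u = (1.29, -3.05, -1.37), v = (-0.27, -4.59, -3.82):
u·v = 1.29·(-0.27) + (-3.05)·(-4.59) + (-1.37)·(-3.82) = (-0.3483) + 13.9995 + 5.2334 = 18.8846.
|u| = √(1.29² + (-3.05)² + (-1.37)²) = √(1.6641 + 9.3025 + 1.8769) = √12.8435, |v| = √((-0.27)² + (-4.59)² + (-3.82)²) = √(0.0729 + 21.0681 + 14.5924) = √35.7334.
cos θ = (u·v)/(|u||v|) = 18.8846/(√12.8435·√35.7334) ≈ 0.8815
Cosine distance = 1 - cos θ ≈ 1 - 0.8815 = 0.1185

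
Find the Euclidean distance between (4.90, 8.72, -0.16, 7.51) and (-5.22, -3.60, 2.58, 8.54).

√(Σ(x_i - y_i)²) = √((4.9 - (-5.22))² + (8.72 - (-3.6))² + (-0.16 - 2.58)² + (7.51 - 8.54)²)
= √(10.12² + 12.32² + (-2.74)² + (-1.03)²) = √(102.4144 + 151.7824 + 7.5076 + 1.0609) = √262.7653 ≈ 16.21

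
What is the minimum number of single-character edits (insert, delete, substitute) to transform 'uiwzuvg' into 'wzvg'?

Let D[i][j] be the edit distance between the first i characters of 'uiwzuvg' and the first j characters of 'wzvg', with D[i][0] = i, D[0][j] = j, and D[i][j] = D[i-1][j-1] if the characters match, else 1 + min(D[i-1][j], D[i][j-1], D[i-1][j-1]). Filling the table (rows: prefixes of 'uiwzuvg', columns: prefixes of 'wzvg'):
     ε  w  z  v  g
  ε  0  1  2  3  4
  u  1  1  2  3  4
  i  2  2  2  3  4
  w  3  2  3  3  4
  z  4  3  2  3  4
  u  5  4  3  3  4
  v  6  5  4  3  4
  g  7  6  5  4  3
The bottom-right entry gives D[7][4] = 3, so no sequence of fewer than 3 edits works. Backtracking through the table gives one optimal edit sequence (3 edits):
  uiwzuvg → iwzuvg (del u @1)
  iwzuvg → wzuvg (del i @1)
  wzuvg → wzvg (del u @3)
Edit distance = 3.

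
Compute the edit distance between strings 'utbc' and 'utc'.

Let D[i][j] be the edit distance between the first i characters of 'utbc' and the first j characters of 'utc', with D[i][0] = i, D[0][j] = j, and D[i][j] = D[i-1][j-1] if the characters match, else 1 + min(D[i-1][j], D[i][j-1], D[i-1][j-1]). Filling the table (rows: prefixes of 'utbc', columns: prefixes of 'utc'):
     ε  u  t  c
  ε  0  1  2  3
  u  1  0  1  2
  t  2  1  0  1
  b  3  2  1  1
  c  4  3  2  1
The bottom-right entry gives D[4][3] = 1, so no sequence of fewer than 1 edit works. Backtracking through the table gives one optimal edit sequence (1 edit):
  utbc → utc (del b @3)
Edit distance = 1.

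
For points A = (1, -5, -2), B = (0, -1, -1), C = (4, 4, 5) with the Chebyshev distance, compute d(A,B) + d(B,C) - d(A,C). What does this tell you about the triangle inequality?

d(A,B) = max(1, 4, 1) = 4, d(B,C) = max(4, 5, 6) = 6, d(A,C) = max(3, 9, 7) = 9.
d(A,B) + d(B,C) - d(A,C) = 4 + 6 - 9 = 10 - 9 = 1. This is ≥ 0, so the triangle inequality holds for these points.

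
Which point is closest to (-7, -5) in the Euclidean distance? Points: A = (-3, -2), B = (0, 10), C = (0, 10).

Distances: d(A) = 5, d(B) ≈ 16.5529, d(C) ≈ 16.5529. Nearest: A = (-3, -2) with distance 5.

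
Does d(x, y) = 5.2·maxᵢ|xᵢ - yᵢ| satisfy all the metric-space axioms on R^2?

Yes. The L∞ (Chebyshev) norm induces a metric on R^2, and multiplying a metric by a positive constant 5.2 > 0 preserves all four axioms: non-negativity (5.2·||x-y|| ≥ 0), identity (5.2·||x-y|| = 0 ⟺ ||x-y|| = 0 ⟺ x = y), symmetry (||x-y|| = ||y-x||), and the triangle inequality (5.2·||x-z|| ≤ 5.2·||x-y|| + 5.2·||y-z||). So d is a metric.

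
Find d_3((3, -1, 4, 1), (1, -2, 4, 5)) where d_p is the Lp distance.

(Σ|x_i - y_i|^3)^(1/3) = (|3 - 1|^3 + |-1 - (-2)|^3 + |4 - 4|^3 + |1 - 5|^3)^(1/3)
= (2^3 + 1^3 + 0^3 + 4^3)^(1/3) = (8 + 1 + 0 + 64)^(1/3) = (73)^(1/3) ≈ 4.1793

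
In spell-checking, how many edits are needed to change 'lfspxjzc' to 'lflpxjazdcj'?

Let D[i][j] be the edit distance between the first i characters of 'lfspxjzc' and the first j characters of 'lflpxjazdcj', with D[i][0] = i, D[0][j] = j, and D[i][j] = D[i-1][j-1] if the characters match, else 1 + min(D[i-1][j], D[i][j-1], D[i-1][j-1]). Filling the table (rows: prefixes of 'lfspxjzc', columns: prefixes of 'lflpxjazdcj'):
     ε  l  f  l  p  x  j  a  z  d  c  j
  ε  0  1  2  3  4  5  6  7  8  9 10 11
  l  1  0  1  2  3  4  5  6  7  8  9 10
  f  2  1  0  1  2  3  4  5  6  7  8  9
  s  3  2  1  1  2  3  4  5  6  7  8  9
  p  4  3  2  2  1  2  3  4  5  6  7  8
  x  5  4  3  3  2  1  2  3  4  5  6  7
  j  6  5  4  4  3  2  1  2  3  4  5  6
  z  7  6  5  5  4  3  2  2  2  3  4  5
  c  8  7  6  6  5  4  3  3  3  3  3  4
The bottom-right entry gives D[8][11] = 4, so no sequence of fewer than 4 edits works. Backtracking through the table gives one optimal edit sequence (4 edits):
  lfspxjzc → lflpxjzc (sub s→l @3)
  lflpxjzc → lflpxjazc (ins a @7)
  lflpxjazc → lflpxjazdc (ins d @9)
  lflpxjazdc → lflpxjazdcj (ins j @11)
Edit distance = 4.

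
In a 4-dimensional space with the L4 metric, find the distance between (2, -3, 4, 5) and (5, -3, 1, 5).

(Σ|x_i - y_i|^4)^(1/4) = (|2 - 5|^4 + |-3 - (-3)|^4 + |4 - 1|^4 + |5 - 5|^4)^(1/4)
= (3^4 + 0^4 + 3^4 + 0^4)^(1/4) = (81 + 0 + 81 + 0)^(1/4) = (162)^(1/4) ≈ 3.5676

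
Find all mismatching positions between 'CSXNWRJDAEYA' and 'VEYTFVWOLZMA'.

Differing positions: 1, 2, 3, 4, 5, 6, 7, 8, 9, 10, 11. Hamming distance = 11.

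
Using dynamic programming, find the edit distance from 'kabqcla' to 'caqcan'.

Let D[i][j] be the edit distance between the first i characters of 'kabqcla' and the first j characters of 'caqcan', with D[i][0] = i, D[0][j] = j, and D[i][j] = D[i-1][j-1] if the characters match, else 1 + min(D[i-1][j], D[i][j-1], D[i-1][j-1]). Filling the table (rows: prefixes of 'kabqcla', columns: prefixes of 'caqcan'):
     ε  c  a  q  c  a  n
  ε  0  1  2  3  4  5  6
  k  1  1  2  3  4  5  6
  a  2  2  1  2  3  4  5
  b  3  3  2  2  3  4  5
  q  4  4  3  2  3  4  5
  c  5  4  4  3  2  3  4
  l  6  5  5  4  3  3  4
  a  7  6  5  5  4  3  4
The bottom-right entry gives D[7][6] = 4, so no sequence of fewer than 4 edits works. Backtracking through the table gives one optimal edit sequence (4 edits):
  kabqcla → cabqcla (sub k→c @1)
  cabqcla → caqcla (del b @3)
  caqcla → caqcaa (sub l→a @5)
  caqcaa → caqcan (sub a→n @6)
Edit distance = 4.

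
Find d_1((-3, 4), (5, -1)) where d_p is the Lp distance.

Σ|x_i - y_i| = |-3 - 5| + |4 - (-1)| = 8 + 5 = 13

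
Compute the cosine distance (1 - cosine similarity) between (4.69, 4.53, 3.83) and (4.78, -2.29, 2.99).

With u = (4.69, 4.53, 3.83), v = (4.78, -2.29, 2.99):
u·v = 4.69·4.78 + 4.53·(-2.29) + 3.83·2.99 = 22.4182 + (-10.3737) + 11.4517 = 23.4962.
|u| = √(4.69² + 4.53² + 3.83²) = √(21.9961 + 20.5209 + 14.6689) = √57.1859, |v| = √(4.78² + (-2.29)² + 2.99²) = √(22.8484 + 5.2441 + 8.9401) = √37.0326.
cos θ = (u·v)/(|u||v|) = 23.4962/(√57.1859·√37.0326) ≈ 0.5106
Cosine distance = 1 - cos θ ≈ 1 - 0.5106 = 0.4894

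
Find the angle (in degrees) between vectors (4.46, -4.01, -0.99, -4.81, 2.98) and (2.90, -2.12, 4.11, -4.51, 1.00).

With u = (4.46, -4.01, -0.99, -4.81, 2.98), v = (2.90, -2.12, 4.11, -4.51, 1.00):
u·v = 4.46·2.9 + (-4.01)·(-2.12) + (-0.99)·4.11 + (-4.81)·(-4.51) + 2.98·1 = 12.934 + 8.5012 + (-4.0689) + 21.6931 + 2.98 = 42.0394.
|u| = √(4.46² + (-4.01)² + (-0.99)² + (-4.81)² + 2.98²) = √(19.8916 + 16.0801 + 0.9801 + 23.1361 + 8.8804) = √68.9683, |v| = √(2.9² + (-2.12)² + 4.11² + (-4.51)² + 1²) = √(8.41 + 4.4944 + 16.8921 + 20.3401 + 1) = √51.1366.
cos θ = (u·v)/(|u||v|) = 42.0394/(√68.9683·√51.1366) ≈ 0.70789
θ = arccos(0.70789) ≈ 44.94°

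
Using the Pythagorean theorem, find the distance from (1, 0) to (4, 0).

√(Σ(x_i - y_i)²) = √((1 - 4)² + (0 - 0)²)
= √((-3)² + 0²) = √(9 + 0) = √9 = 3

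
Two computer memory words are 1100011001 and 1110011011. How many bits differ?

Differing positions: 3, 9. Hamming distance = 2.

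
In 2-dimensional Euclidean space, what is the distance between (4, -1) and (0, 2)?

√(Σ(x_i - y_i)²) = √((4 - 0)² + (-1 - 2)²)
= √(4² + (-3)²) = √(16 + 9) = √25 = 5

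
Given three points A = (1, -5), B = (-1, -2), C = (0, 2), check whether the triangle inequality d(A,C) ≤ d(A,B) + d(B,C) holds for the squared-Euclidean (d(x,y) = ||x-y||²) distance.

d(A,B) = 2² + 3² = 13, d(B,C) = 1² + 4² = 17, d(A,C) = 1² + 7² = 50.
d(A,C) = 50 > 13 + 17 = 30. Triangle inequality is VIOLATED. (Squared-Euclidean is not a metric — this is a counterexample.)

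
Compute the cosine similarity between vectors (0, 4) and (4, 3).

With u = (0, 4), v = (4, 3):
u·v = 0·4 + 4·3 = 0 + 12 = 12.
|u| = √(0² + 4²) = √16, |v| = √(4² + 3²) = √25, so |u||v| = √(16·25) = √400 = 20.
cos θ = (u·v)/(|u||v|) = 12/20 = 0.6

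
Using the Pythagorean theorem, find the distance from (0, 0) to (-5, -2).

√(Σ(x_i - y_i)²) = √((0 - (-5))² + (0 - (-2))²)
= √(5² + 2²) = √(25 + 4) = √29 ≈ 5.3852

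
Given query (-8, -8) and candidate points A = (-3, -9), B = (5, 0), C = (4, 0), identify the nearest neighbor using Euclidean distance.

Distances: d(A) ≈ 5.099, d(B) ≈ 15.2643, d(C) ≈ 14.4222. Nearest: A = (-3, -9) with distance 5.099.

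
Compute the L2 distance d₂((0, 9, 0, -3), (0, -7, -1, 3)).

√(Σ(x_i - y_i)²) = √((0 - 0)² + (9 - (-7))² + (0 - (-1))² + (-3 - 3)²)
= √(0² + 16² + 1² + (-6)²) = √(0 + 256 + 1 + 36) = √293 ≈ 17.1172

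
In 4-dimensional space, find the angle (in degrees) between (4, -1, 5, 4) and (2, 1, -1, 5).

With u = (4, -1, 5, 4), v = (2, 1, -1, 5):
u·v = 4·2 + (-1)·1 + 5·(-1) + 4·5 = 8 + (-1) + (-5) + 20 = 22.
|u| = √(4² + (-1)² + 5² + 4²) = √58, |v| = √(2² + 1² + (-1)² + 5²) = √31, so |u||v| = √(58·31) = √1798.
cos θ = (u·v)/(|u||v|) = 22/√1798 ≈ 0.518833
θ = arccos(0.518833) ≈ 58.75°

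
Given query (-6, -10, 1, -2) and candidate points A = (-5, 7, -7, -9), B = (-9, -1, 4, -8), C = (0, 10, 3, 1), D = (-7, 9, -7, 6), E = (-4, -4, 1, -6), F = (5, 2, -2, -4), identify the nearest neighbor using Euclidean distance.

Distances: d(A) ≈ 20.0749, d(B) ≈ 11.619, d(C) ≈ 21.1896, d(D) ≈ 22.1359, d(E) ≈ 7.4833, d(F) ≈ 16.6733. Nearest: E = (-4, -4, 1, -6) with distance 7.4833.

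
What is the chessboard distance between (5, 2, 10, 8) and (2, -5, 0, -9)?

max(|x_i - y_i|) = max(|5 - 2|, |2 - (-5)|, |10 - 0|, |8 - (-9)|) = max(3, 7, 10, 17) = 17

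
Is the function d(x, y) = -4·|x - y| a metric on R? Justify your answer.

No. With c = -4 < 0, d fails non-negativity: d(6, 12) = -4·|6 - 12| = -4·6 = -24 < 0.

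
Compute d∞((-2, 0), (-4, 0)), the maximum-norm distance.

max(|x_i - y_i|) = max(|-2 - (-4)|, |0 - 0|) = max(2, 0) = 2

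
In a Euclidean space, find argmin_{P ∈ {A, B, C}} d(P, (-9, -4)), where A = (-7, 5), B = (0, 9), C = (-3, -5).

Distances: d(A) ≈ 9.2195, d(B) ≈ 15.8114, d(C) ≈ 6.0828. Nearest: C = (-3, -5) with distance 6.0828.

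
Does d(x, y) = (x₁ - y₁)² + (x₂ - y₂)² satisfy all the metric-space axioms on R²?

No. The squared Euclidean distance fails the triangle inequality. Counterexample: x = (0, 0), y = (2, 4), z = (4, 8). d(x,z) = 4² + 8² = 80, but d(x,y) + d(y,z) = (2² + 4²) + (2² + 4²) = 20 + 20 = 40. Since 80 > 40, the triangle inequality is violated. (Note: √d, the ordinary Euclidean distance, IS a metric.)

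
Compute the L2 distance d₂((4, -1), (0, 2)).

√(Σ(x_i - y_i)²) = √((4 - 0)² + (-1 - 2)²)
= √(4² + (-3)²) = √(16 + 9) = √25 = 5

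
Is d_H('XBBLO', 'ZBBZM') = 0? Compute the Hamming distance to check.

Differing positions: 1, 4, 5. Hamming distance = 3, so the claim that d_H = 0 is false.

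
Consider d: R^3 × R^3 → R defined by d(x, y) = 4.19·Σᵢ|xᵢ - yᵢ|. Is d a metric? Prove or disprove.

Yes. The L1 (Manhattan) norm induces a metric on R^3, and multiplying a metric by a positive constant 4.19 > 0 preserves all four axioms: non-negativity (4.19·||x-y|| ≥ 0), identity (4.19·||x-y|| = 0 ⟺ ||x-y|| = 0 ⟺ x = y), symmetry (||x-y|| = ||y-x||), and the triangle inequality (4.19·||x-z|| ≤ 4.19·||x-y|| + 4.19·||y-z||). So d is a metric.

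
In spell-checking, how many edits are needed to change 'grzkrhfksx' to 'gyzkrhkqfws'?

Let D[i][j] be the edit distance between the first i characters of 'grzkrhfksx' and the first j characters of 'gyzkrhkqfws', with D[i][0] = i, D[0][j] = j, and D[i][j] = D[i-1][j-1] if the characters match, else 1 + min(D[i-1][j], D[i][j-1], D[i-1][j-1]). Filling the table (rows: prefixes of 'grzkrhfksx', columns: prefixes of 'gyzkrhkqfws'):
     ε  g  y  z  k  r  h  k  q  f  w  s
  ε  0  1  2  3  4  5  6  7  8  9 10 11
  g  1  0  1  2  3  4  5  6  7  8  9 10
  r  2  1  1  2  3  3  4  5  6  7  8  9
  z  3  2  2  1  2  3  4  5  6  7  8  9
  k  4  3  3  2  1  2  3  4  5  6  7  8
  r  5  4  4  3  2  1  2  3  4  5  6  7
  h  6  5  5  4  3  2  1  2  3  4  5  6
  f  7  6  6  5  4  3  2  2  3  3  4  5
  k  8  7  7  6  5  4  3  2  3  4  4  5
  s  9  8  8  7  6  5  4  3  3  4  5  4
  x 10  9  9  8  7  6  5  4  4  4  5  5
The bottom-right entry gives D[10][11] = 5, so no sequence of fewer than 5 edits works. Backtracking through the table gives one optimal edit sequence (5 edits):
  grzkrhfksx → gyzkrhfksx (sub r→y @2)
  gyzkrhfksx → gyzkrhkfksx (ins k @7)
  gyzkrhkfksx → gyzkrhkqfksx (ins q @8)
  gyzkrhkqfksx → gyzkrhkqfwsx (sub k→w @10)
  gyzkrhkqfwsx → gyzkrhkqfws (del x @12)
Edit distance = 5.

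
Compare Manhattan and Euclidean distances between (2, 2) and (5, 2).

L1 = |2 - 5| + |2 - 2| = 3 + 0 = 3
L2 = √(3² + 0²) = √9 = 3
L1 ≥ L2 always (equality iff movement is along one axis); L1 = L2 here (movement is along a single axis).
Ratio L1/L2 = 3/3 = 1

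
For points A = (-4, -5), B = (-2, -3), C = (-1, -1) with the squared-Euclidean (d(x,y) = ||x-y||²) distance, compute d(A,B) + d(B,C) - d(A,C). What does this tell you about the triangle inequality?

d(A,B) = 2² + 2² = 8, d(B,C) = 1² + 2² = 5, d(A,C) = 3² + 4² = 25.
d(A,B) + d(B,C) - d(A,C) = 8 + 5 - 25 = 13 - 25 = -12. This is < 0, so the triangle inequality FAILS for these points (squared-Euclidean is not a metric).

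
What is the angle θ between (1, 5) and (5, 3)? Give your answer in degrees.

With u = (1, 5), v = (5, 3):
u·v = 1·5 + 5·3 = 5 + 15 = 20.
|u| = √(1² + 5²) = √26, |v| = √(5² + 3²) = √34, so |u||v| = √(26·34) = √884.
cos θ = (u·v)/(|u||v|) = 20/√884 ≈ 0.672673
θ = arccos(0.672673) ≈ 47.73°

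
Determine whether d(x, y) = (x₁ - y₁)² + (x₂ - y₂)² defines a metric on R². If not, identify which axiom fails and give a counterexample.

No. The squared Euclidean distance fails the triangle inequality. Counterexample: x = (0, 0), y = (2, 3), z = (4, 6). d(x,z) = 4² + 6² = 52, but d(x,y) + d(y,z) = (2² + 3²) + (2² + 3²) = 13 + 13 = 26. Since 52 > 26, the triangle inequality is violated. (Note: √d, the ordinary Euclidean distance, IS a metric.)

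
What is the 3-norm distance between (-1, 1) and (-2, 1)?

(Σ|x_i - y_i|^3)^(1/3) = (|-1 - (-2)|^3 + |1 - 1|^3)^(1/3)
= (1^3 + 0^3)^(1/3) = (1 + 0)^(1/3) = (1)^(1/3) = 1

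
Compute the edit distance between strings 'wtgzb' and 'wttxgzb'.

Let D[i][j] be the edit distance between the first i characters of 'wtgzb' and the first j characters of 'wttxgzb', with D[i][0] = i, D[0][j] = j, and D[i][j] = D[i-1][j-1] if the characters match, else 1 + min(D[i-1][j], D[i][j-1], D[i-1][j-1]). Filling the table (rows: prefixes of 'wtgzb', columns: prefixes of 'wttxgzb'):
     ε  w  t  t  x  g  z  b
  ε  0  1  2  3  4  5  6  7
  w  1  0  1  2  3  4  5  6
  t  2  1  0  1  2  3  4  5
  g  3  2  1  1  2  2  3  4
  z  4  3  2  2  2  3  2  3
  b  5  4  3  3  3  3  3  2
The bottom-right entry gives D[5][7] = 2, so no sequence of fewer than 2 edits works. Backtracking through the table gives one optimal edit sequence (2 edits):
  wtgzb → wttgzb (ins t @2)
  wttgzb → wttxgzb (ins x @4)
Edit distance = 2.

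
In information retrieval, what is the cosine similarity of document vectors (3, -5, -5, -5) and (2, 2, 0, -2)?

With u = (3, -5, -5, -5), v = (2, 2, 0, -2):
u·v = 3·2 + (-5)·2 + (-5)·0 + (-5)·(-2) = 6 + (-10) + 0 + 10 = 6.
|u| = √(3² + (-5)² + (-5)² + (-5)²) = √84, |v| = √(2² + 2² + 0² + (-2)²) = √12, so |u||v| = √(84·12) = √1008.
cos θ = (u·v)/(|u||v|) = 6/√1008 ≈ 0.189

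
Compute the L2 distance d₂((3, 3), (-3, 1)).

√(Σ(x_i - y_i)²) = √((3 - (-3))² + (3 - 1)²)
= √(6² + 2²) = √(36 + 4) = √40 ≈ 6.3246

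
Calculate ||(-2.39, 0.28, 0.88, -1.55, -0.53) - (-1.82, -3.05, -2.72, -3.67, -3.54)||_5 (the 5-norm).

(Σ|x_i - y_i|^5)^(1/5) = (|-2.39 - (-1.82)|^5 + |0.28 - (-3.05)|^5 + |0.88 - (-2.72)|^5 + |-1.55 - (-3.67)|^5 + |-0.53 - (-3.54)|^5)^(1/5)
= (0.57^5 + 3.33^5 + 3.6^5 + 2.12^5 + 3.01^5)^(1/5) ≈ (0.0602 + 409.4691 + 604.6618 + 42.8232 + 247.0771)^(1/5) = (1304.0914)^(1/5) ≈ 4.1982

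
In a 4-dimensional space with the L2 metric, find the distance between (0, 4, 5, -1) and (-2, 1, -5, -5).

(Σ|x_i - y_i|^2)^(1/2) = (|0 - (-2)|^2 + |4 - 1|^2 + |5 - (-5)|^2 + |-1 - (-5)|^2)^(1/2)
= (2^2 + 3^2 + 10^2 + 4^2)^(1/2) = (4 + 9 + 100 + 16)^(1/2) = (129)^(1/2) ≈ 11.3578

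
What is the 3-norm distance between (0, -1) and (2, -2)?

(Σ|x_i - y_i|^3)^(1/3) = (|0 - 2|^3 + |-1 - (-2)|^3)^(1/3)
= (2^3 + 1^3)^(1/3) = (8 + 1)^(1/3) = (9)^(1/3) ≈ 2.0801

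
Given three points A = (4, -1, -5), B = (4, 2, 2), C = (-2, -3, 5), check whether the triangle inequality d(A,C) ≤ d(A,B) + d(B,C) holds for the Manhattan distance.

d(A,B) = 0 + 3 + 7 = 10, d(B,C) = 6 + 5 + 3 = 14, d(A,C) = 6 + 2 + 10 = 18.
d(A,C) = 18 ≤ 10 + 14 = 24. Triangle inequality is satisfied.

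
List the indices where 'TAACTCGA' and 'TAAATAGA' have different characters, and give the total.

Differing positions: 4, 6. Hamming distance = 2.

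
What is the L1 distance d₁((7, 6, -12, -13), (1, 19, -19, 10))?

Σ|x_i - y_i| = |7 - 1| + |6 - 19| + |-12 - (-19)| + |-13 - 10| = 6 + 13 + 7 + 23 = 49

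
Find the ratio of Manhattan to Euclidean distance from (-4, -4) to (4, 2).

L1 = |-4 - 4| + |-4 - 2| = 8 + 6 = 14
L2 = √(8² + 6²) = √100 = 10
L1 ≥ L2 always (equality iff movement is along one axis); L1 > L2 here.
Ratio L1/L2 = 14/10 = 1.4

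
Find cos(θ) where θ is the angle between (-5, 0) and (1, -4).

With u = (-5, 0), v = (1, -4):
u·v = (-5)·1 + 0·(-4) = (-5) + 0 = -5.
|u| = √((-5)² + 0²) = √25, |v| = √(1² + (-4)²) = √17, so |u||v| = √(25·17) = √425.
cos θ = (u·v)/(|u||v|) = -5/√425 ≈ -0.2425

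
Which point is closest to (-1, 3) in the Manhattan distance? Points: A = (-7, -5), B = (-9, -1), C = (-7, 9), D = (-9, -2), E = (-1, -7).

Distances: d(A) = 14, d(B) = 12, d(C) = 12, d(D) = 13, d(E) = 10. Nearest: E = (-1, -7) with distance 10.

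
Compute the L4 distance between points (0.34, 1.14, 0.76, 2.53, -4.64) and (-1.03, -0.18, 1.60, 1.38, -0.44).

(Σ|x_i - y_i|^4)^(1/4) = (|0.34 - (-1.03)|^4 + |1.14 - (-0.18)|^4 + |0.76 - 1.6|^4 + |2.53 - 1.38|^4 + |-4.64 - (-0.44)|^4)^(1/4)
= (1.37^4 + 1.32^4 + 0.84^4 + 1.15^4 + 4.2^4)^(1/4) ≈ (3.5228 + 3.036 + 0.4979 + 1.749 + 311.1696)^(1/4) = (319.9753)^(1/4) ≈ 4.2294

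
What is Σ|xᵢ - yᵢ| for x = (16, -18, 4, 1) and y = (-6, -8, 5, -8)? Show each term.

Σ|x_i - y_i| = |16 - (-6)| + |-18 - (-8)| + |4 - 5| + |1 - (-8)| = 22 + 10 + 1 + 9 = 42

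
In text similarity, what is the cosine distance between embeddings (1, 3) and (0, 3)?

With u = (1, 3), v = (0, 3):
u·v = 1·0 + 3·3 = 0 + 9 = 9.
|u| = √(1² + 3²) = √10, |v| = √(0² + 3²) = √9, so |u||v| = √(10·9) = √90.
cos θ = (u·v)/(|u||v|) = 9/√90 ≈ 0.9487
Cosine distance = 1 - cos θ ≈ 1 - 0.9487 = 0.0513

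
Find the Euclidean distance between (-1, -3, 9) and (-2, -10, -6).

√(Σ(x_i - y_i)²) = √((-1 - (-2))² + (-3 - (-10))² + (9 - (-6))²)
= √(1² + 7² + 15²) = √(1 + 49 + 225) = √275 ≈ 16.5831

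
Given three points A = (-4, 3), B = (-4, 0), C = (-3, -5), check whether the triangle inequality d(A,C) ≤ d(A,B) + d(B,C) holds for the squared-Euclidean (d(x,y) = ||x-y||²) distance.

d(A,B) = 0² + 3² = 9, d(B,C) = 1² + 5² = 26, d(A,C) = 1² + 8² = 65.
d(A,C) = 65 > 9 + 26 = 35. Triangle inequality is VIOLATED. (Squared-Euclidean is not a metric — this is a counterexample.)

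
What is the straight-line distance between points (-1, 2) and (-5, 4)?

√(Σ(x_i - y_i)²) = √((-1 - (-5))² + (2 - 4)²)
= √(4² + (-2)²) = √(16 + 4) = √20 ≈ 4.4721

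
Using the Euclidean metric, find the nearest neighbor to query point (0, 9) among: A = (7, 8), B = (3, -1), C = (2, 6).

Distances: d(A) ≈ 7.0711, d(B) ≈ 10.4403, d(C) ≈ 3.6056. Nearest: C = (2, 6) with distance 3.6056.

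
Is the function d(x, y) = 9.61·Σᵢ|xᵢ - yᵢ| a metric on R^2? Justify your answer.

Yes. The L1 (Manhattan) norm induces a metric on R^2, and multiplying a metric by a positive constant 9.61 > 0 preserves all four axioms: non-negativity (9.61·||x-y|| ≥ 0), identity (9.61·||x-y|| = 0 ⟺ ||x-y|| = 0 ⟺ x = y), symmetry (||x-y|| = ||y-x||), and the triangle inequality (9.61·||x-z|| ≤ 9.61·||x-y|| + 9.61·||y-z||). So d is a metric.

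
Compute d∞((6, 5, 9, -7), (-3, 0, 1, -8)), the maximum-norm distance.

max(|x_i - y_i|) = max(|6 - (-3)|, |5 - 0|, |9 - 1|, |-7 - (-8)|) = max(9, 5, 8, 1) = 9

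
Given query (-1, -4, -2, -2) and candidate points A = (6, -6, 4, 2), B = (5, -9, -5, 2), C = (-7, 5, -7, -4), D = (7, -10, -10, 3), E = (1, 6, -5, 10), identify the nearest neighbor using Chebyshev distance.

Distances: d(A) = 7, d(B) = 6, d(C) = 9, d(D) = 8, d(E) = 12. Nearest: B = (5, -9, -5, 2) with distance 6.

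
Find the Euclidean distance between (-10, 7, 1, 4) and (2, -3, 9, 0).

√(Σ(x_i - y_i)²) = √((-10 - 2)² + (7 - (-3))² + (1 - 9)² + (4 - 0)²)
= √((-12)² + 10² + (-8)² + 4²) = √(144 + 100 + 64 + 16) = √324 = 18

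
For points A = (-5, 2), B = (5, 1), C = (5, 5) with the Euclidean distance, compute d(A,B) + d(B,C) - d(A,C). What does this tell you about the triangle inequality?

d(A,B) = √(10² + 1²) = √101 ≈ 10.0499, d(B,C) = √(0² + 4²) = √16 = 4, d(A,C) = √(10² + 3²) = √109 ≈ 10.4403.
d(A,B) + d(B,C) - d(A,C) = 10.0499 + 4 - 10.4403 = 14.0499 - 10.4403 = 3.6096 (to 4 decimal places). This is ≥ 0, so the triangle inequality holds for these points.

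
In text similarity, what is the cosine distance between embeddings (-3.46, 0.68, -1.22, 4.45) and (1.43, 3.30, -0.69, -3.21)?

With u = (-3.46, 0.68, -1.22, 4.45), v = (1.43, 3.30, -0.69, -3.21):
u·v = (-3.46)·1.43 + 0.68·3.3 + (-1.22)·(-0.69) + 4.45·(-3.21) = (-4.9478) + 2.244 + 0.8418 + (-14.2845) = -16.1465.
|u| = √((-3.46)² + 0.68² + (-1.22)² + 4.45²) = √(11.9716 + 0.4624 + 1.4884 + 19.8025) = √33.7249, |v| = √(1.43² + 3.3² + (-0.69)² + (-3.21)²) = √(2.0449 + 10.89 + 0.4761 + 10.3041) = √23.7151.
cos θ = (u·v)/(|u||v|) = -16.1465/(√33.7249·√23.7151) ≈ -0.5709
Cosine distance = 1 - cos θ ≈ 1 - (-0.5709) = 1.5709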